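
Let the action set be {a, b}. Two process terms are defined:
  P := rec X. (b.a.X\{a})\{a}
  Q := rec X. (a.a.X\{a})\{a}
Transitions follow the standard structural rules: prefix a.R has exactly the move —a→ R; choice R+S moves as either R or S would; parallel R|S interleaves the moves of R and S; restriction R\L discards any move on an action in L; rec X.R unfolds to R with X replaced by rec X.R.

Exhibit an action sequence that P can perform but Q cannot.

b

P's transition system — 2 states:
  p0 = rec X. (b.a.X\{a})\{a} | --b--▸ p1
  p1 = (a.(rec X. (b.a.X\{a})\{a})\{a})\{a} | (no moves)
Q's transition system — 1 states:
  q0 = rec X. (a.a.X\{a})\{a} | (no moves)
Run σ = ⟨b⟩ on P: start {p0}
  [1] b ⇒ {p1}
  ✓ P
Run σ = ⟨b⟩ on Q: start {q0}
  [1] b ⇒ ∅  — Q cannot continue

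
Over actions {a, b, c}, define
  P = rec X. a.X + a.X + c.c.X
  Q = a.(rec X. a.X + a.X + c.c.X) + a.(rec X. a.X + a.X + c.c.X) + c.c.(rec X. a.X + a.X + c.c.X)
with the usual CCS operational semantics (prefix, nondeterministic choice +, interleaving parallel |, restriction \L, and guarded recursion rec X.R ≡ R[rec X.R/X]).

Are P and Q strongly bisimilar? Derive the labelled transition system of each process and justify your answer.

Reachable graph of P (2 states):
  u0 = rec X. a.X + a.X + c.c.X ⊢ --a--▸ u0, --c--▸ u1
  u1 = c.(rec X. a.X + a.X + c.c.X) ⊢ --c--▸ u0
Reachable graph of Q (3 states):
  v0 = a.(rec X. a.X + a.X + c.c.X) + a.(rec X. a.X + a.X + c.c.X) + c.c.(rec X. a.X + a.X + c.c.X) ⊢ --a--▸ v1, --c--▸ v2
  v1 = rec X. a.X + a.X + c.c.X ⊢ --a--▸ v1, --c--▸ v2
  v2 = c.(rec X. a.X + a.X + c.c.X) ⊢ --c--▸ v1
Coarsest stable partition (strong bisimilarity classes):
  B0 = {u0, v0, v1}
  B1 = {u1, v2}
u0 ∈ B0, v0 ∈ B0 → same block

YES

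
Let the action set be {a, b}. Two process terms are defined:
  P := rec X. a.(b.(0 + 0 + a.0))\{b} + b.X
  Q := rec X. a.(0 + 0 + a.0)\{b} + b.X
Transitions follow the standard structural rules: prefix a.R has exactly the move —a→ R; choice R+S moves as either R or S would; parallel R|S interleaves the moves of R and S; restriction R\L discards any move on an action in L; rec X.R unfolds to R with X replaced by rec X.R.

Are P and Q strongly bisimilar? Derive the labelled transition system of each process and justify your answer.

not bisimilar

LTS(P): 2 reachable states
  s0 = rec X. a.(b.(0 + 0 + a.0))\{b} + b.X :: --a--▸ s1, --b--▸ s0
  s1 = (b.(0 + 0 + a.0))\{b} :: stopped
LTS(Q): 3 reachable states
  t0 = rec X. a.(0 + 0 + a.0)\{b} + b.X :: --a--▸ t1, --b--▸ t0
  t1 = (0 + 0 + a.0)\{b} :: --a--▸ t2
  t2 = 0\{b} :: stopped
Partition-refinement fixed point:
  B0 = {s0}
  B1 = {s1, t2}
  B2 = {t0}
  B3 = {t1}
s0 ∈ B0, t0 ∈ B2 → different blocks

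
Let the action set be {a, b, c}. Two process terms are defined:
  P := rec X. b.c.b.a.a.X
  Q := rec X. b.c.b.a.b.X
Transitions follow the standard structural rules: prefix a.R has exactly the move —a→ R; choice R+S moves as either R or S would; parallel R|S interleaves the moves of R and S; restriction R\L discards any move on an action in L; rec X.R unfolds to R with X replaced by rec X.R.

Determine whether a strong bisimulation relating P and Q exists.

LTS(P): 5 reachable states
  u0 = rec X. b.c.b.a.a.X → =b=> u1
  u1 = c.b.a.a.(rec X. b.c.b.a.a.X) → =c=> u2
  u2 = b.a.a.(rec X. b.c.b.a.a.X) → =b=> u3
  u3 = a.a.(rec X. b.c.b.a.a.X) → =a=> u4
  u4 = a.(rec X. b.c.b.a.a.X) → =a=> u0
LTS(Q): 5 reachable states
  v0 = rec X. b.c.b.a.b.X → =b=> v1
  v1 = c.b.a.b.(rec X. b.c.b.a.b.X) → =c=> v2
  v2 = b.a.b.(rec X. b.c.b.a.b.X) → =b=> v3
  v3 = a.b.(rec X. b.c.b.a.b.X) → =a=> v4
  v4 = b.(rec X. b.c.b.a.b.X) → =b=> v0
Coarsest stable partition (strong bisimilarity classes):
  B0 = {u0}
  B1 = {u1}
  B2 = {u2}
  B3 = {u3}
  B4 = {u4}
  B5 = {v0}
  B6 = {v1}
  B7 = {v2}
  B8 = {v3}
  B9 = {v4}
u0 ∈ B0, v0 ∈ B5 → different blocks

NO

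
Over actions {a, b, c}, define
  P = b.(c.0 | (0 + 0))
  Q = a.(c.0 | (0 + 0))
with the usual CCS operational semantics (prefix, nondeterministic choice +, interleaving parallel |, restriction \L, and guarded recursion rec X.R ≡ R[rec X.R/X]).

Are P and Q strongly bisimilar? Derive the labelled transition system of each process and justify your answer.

not bisimilar

P's transition system — 3 states:
  s0 = b.(c.0 | (0 + 0)) has moves -b-> s1
  s1 = c.0 | (0 + 0) has moves -c-> s2
  s2 = 0 | (0 + 0) has moves ·
Q's transition system — 3 states:
  t0 = a.(c.0 | (0 + 0)) has moves -a-> t1
  t1 = c.0 | (0 + 0) has moves -c-> t2
  t2 = 0 | (0 + 0) has moves ·
Partition-refinement fixed point:
  B0 = {s0}
  B1 = {s1, t1}
  B2 = {s2, t2}
  B3 = {t0}
s0 ∈ B0, t0 ∈ B3 → different blocks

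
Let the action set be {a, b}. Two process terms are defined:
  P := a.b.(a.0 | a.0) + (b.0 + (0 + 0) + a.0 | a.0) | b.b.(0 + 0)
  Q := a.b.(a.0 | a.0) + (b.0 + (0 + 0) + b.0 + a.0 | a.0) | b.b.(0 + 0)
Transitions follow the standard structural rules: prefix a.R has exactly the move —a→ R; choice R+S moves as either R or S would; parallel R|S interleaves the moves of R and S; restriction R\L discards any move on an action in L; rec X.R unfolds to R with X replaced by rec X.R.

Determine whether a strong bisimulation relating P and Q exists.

P ~ Q

LTS(P): 20 reachable states
  p0 = a.b.(a.0 | a.0) + (b.0 + (0 + 0) + a.0 | a.0) | b.b.(0 + 0) has moves --a--▸ p1, --a--▸ p2, --a--▸ p3, --b--▸ p4, --b--▸ p5
  p1 = 0 | a.0 | b.b.(0 + 0) has moves --a--▸ p6, --b--▸ p7
  p2 = a.0 | 0 | b.b.(0 + 0) has moves --a--▸ p6, --b--▸ p8
  p3 = b.(a.0 | a.0) has moves --b--▸ p9
  p4 = (b.0 + (0 + 0) + a.0 | a.0) | b.(0 + 0) has moves --a--▸ p7, --a--▸ p8, --b--▸ p10, --b--▸ p11
  p5 = 0 | b.b.(0 + 0) has moves --b--▸ p11
  p6 = 0 | 0 | b.b.(0 + 0) has moves --b--▸ p12
  p7 = 0 | a.0 | b.(0 + 0) has moves --a--▸ p12, --b--▸ p13
  p8 = a.0 | 0 | b.(0 + 0) has moves --a--▸ p12, --b--▸ p14
  p9 = a.0 | a.0 has moves --a--▸ p15, --a--▸ p16
  p10 = (b.0 + (0 + 0) + a.0 | a.0) | (0 + 0) has moves --a--▸ p13, --a--▸ p14, --b--▸ p17
  p11 = 0 | b.(0 + 0) has moves --b--▸ p17
  p12 = 0 | 0 | b.(0 + 0) has moves --b--▸ p18
  p13 = 0 | a.0 | (0 + 0) has moves --a--▸ p18
  p14 = a.0 | 0 | (0 + 0) has moves --a--▸ p18
  p15 = 0 | a.0 has moves --a--▸ p19
  p16 = a.0 | 0 has moves --a--▸ p19
  p17 = 0 | (0 + 0) has moves deadlocked
  p18 = 0 | 0 | (0 + 0) has moves deadlocked
  p19 = 0 | 0 has moves deadlocked
LTS(Q): 20 reachable states
  q0 = a.b.(a.0 | a.0) + (b.0 + (0 + 0) + b.0 + a.0 | a.0) | b.b.(0 + 0) has moves --a--▸ q1, --a--▸ q2, --a--▸ q3, --b--▸ q4, --b--▸ q5
  q1 = 0 | a.0 | b.b.(0 + 0) has moves --a--▸ q6, --b--▸ q7
  q2 = a.0 | 0 | b.b.(0 + 0) has moves --a--▸ q6, --b--▸ q8
  q3 = b.(a.0 | a.0) has moves --b--▸ q9
  q4 = (b.0 + (0 + 0) + b.0 + a.0 | a.0) | b.(0 + 0) has moves --a--▸ q7, --a--▸ q8, --b--▸ q10, --b--▸ q11
  q5 = 0 | b.b.(0 + 0) has moves --b--▸ q11
  q6 = 0 | 0 | b.b.(0 + 0) has moves --b--▸ q12
  q7 = 0 | a.0 | b.(0 + 0) has moves --a--▸ q12, --b--▸ q13
  q8 = a.0 | 0 | b.(0 + 0) has moves --a--▸ q12, --b--▸ q14
  q9 = a.0 | a.0 has moves --a--▸ q15, --a--▸ q16
  q10 = (b.0 + (0 + 0) + b.0 + a.0 | a.0) | (0 + 0) has moves --a--▸ q13, --a--▸ q14, --b--▸ q17
  q11 = 0 | b.(0 + 0) has moves --b--▸ q17
  q12 = 0 | 0 | b.(0 + 0) has moves --b--▸ q18
  q13 = 0 | a.0 | (0 + 0) has moves --a--▸ q18
  q14 = a.0 | 0 | (0 + 0) has moves --a--▸ q18
  q15 = 0 | a.0 has moves --a--▸ q19
  q16 = a.0 | 0 has moves --a--▸ q19
  q17 = 0 | (0 + 0) has moves deadlocked
  q18 = 0 | 0 | (0 + 0) has moves deadlocked
  q19 = 0 | 0 has moves deadlocked
Bisimilarity quotient blocks:
  B0 = {p0, q0}
  B1 = {p4, q4}
  B2 = {p11, p12, q11, q12}
  B3 = {p17, p18, p19, q17, q18, q19}
  B4 = {p7, p8, q7, q8}
  B5 = {p13, p14, p15, p16, q13, q14, q15, q16}
  B6 = {p10, q10}
  B7 = {p3, q3}
  B8 = {p9, q9}
  B9 = {p1, p2, q1, q2}
  B10 = {p5, p6, q5, q6}
p0 ∈ B0, q0 ∈ B0 → same block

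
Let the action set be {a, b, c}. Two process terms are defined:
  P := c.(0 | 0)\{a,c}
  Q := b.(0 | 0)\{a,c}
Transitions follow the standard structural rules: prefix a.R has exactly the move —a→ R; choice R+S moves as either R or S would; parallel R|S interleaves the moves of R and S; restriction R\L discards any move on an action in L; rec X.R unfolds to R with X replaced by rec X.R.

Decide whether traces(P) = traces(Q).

Reachable graph of P (2 states):
  u0 = c.(0 | 0)\{a,c} | =c=> u1
  u1 = (0 | 0)\{a,c} | ·
Reachable graph of Q (2 states):
  v0 = b.(0 | 0)\{a,c} | =b=> v1
  v1 = (0 | 0)\{a,c} | ·
Run σ = ⟨c⟩ on P: start {u0}
  after c @ step 1: {u1}
  P completes σ.
Run σ = ⟨c⟩ on Q: start {v0}
  after c @ step 1: ∅ (Q stuck)

NO — witness ⟨c⟩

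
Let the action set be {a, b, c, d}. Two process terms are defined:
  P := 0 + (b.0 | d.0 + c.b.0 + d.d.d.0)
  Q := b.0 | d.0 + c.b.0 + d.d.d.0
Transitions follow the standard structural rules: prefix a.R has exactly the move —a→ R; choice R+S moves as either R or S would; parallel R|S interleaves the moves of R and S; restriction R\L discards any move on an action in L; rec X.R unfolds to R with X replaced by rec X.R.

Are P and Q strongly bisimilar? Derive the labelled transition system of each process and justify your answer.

P ~ Q

Reachable graph of P (8 states):
  s0 = 0 + (b.0 | d.0 + c.b.0 + d.d.d.0) ⊢ ··b··> s1, ··c··> s2, ··d··> s3, ··d··> s4
  s1 = 0 | d.0 ⊢ ··d··> s5
  s2 = b.0 ⊢ ··b··> s6
  s3 = b.0 | 0 ⊢ ··b··> s5
  s4 = d.d.0 ⊢ ··d··> s7
  s5 = 0 | 0 ⊢ ∅
  s6 = 0 ⊢ ∅
  s7 = d.0 ⊢ ··d··> s6
Reachable graph of Q (8 states):
  t0 = b.0 | d.0 + c.b.0 + d.d.d.0 ⊢ ··b··> t1, ··c··> t2, ··d··> t3, ··d··> t4
  t1 = 0 | d.0 ⊢ ··d··> t5
  t2 = b.0 ⊢ ··b··> t6
  t3 = b.0 | 0 ⊢ ··b··> t5
  t4 = d.d.0 ⊢ ··d··> t7
  t5 = 0 | 0 ⊢ ∅
  t6 = 0 ⊢ ∅
  t7 = d.0 ⊢ ··d··> t6
Partition-refinement fixed point:
  B0 = {s0, t0}
  B1 = {s2, s3, t2, t3}
  B2 = {s5, s6, t5, t6}
  B3 = {s4, t4}
  B4 = {s1, s7, t1, t7}
s0 ∈ B0, t0 ∈ B0 → same block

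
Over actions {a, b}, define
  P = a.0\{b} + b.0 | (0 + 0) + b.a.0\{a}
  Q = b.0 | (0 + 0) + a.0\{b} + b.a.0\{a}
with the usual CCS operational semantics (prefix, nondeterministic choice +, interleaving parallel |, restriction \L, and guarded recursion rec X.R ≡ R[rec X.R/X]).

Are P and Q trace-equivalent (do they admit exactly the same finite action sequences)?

P's transition system — 5 states:
  p0 = a.0\{b} + b.0 | (0 + 0) + b.a.0\{a} | —a→ p1, —b→ p2, —b→ p3
  p1 = 0\{b} | stopped
  p2 = 0 | (0 + 0) | stopped
  p3 = a.0\{a} | —a→ p4
  p4 = 0\{a} | stopped
Q's transition system — 5 states:
  q0 = b.0 | (0 + 0) + a.0\{b} + b.a.0\{a} | —a→ q1, —b→ q2, —b→ q3
  q1 = 0\{b} | stopped
  q2 = 0 | (0 + 0) | stopped
  q3 = a.0\{a} | —a→ q4
  q4 = 0\{a} | stopped
Bisimilarity quotient blocks:
  B0 = {p0, q0}
  B1 = {p1, p2, p4, q1, q2, q4}
  B2 = {p3, q3}
p0 ∈ B0, q0 ∈ B0 → same block
Bisimilar ⇒ trace-equivalent.

YES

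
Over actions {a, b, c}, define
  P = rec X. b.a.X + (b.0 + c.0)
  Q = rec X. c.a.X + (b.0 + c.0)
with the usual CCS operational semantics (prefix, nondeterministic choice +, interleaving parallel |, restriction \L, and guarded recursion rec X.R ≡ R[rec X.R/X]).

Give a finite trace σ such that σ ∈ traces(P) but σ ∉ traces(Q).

P's transition system — 3 states:
  u0 = rec X. b.a.X + (b.0 + c.0) has moves =b=> u1, =b=> u2, =c=> u1
  u1 = 0 has moves ∅
  u2 = a.(rec X. b.a.X + (b.0 + c.0)) has moves =a=> u0
Q's transition system — 3 states:
  v0 = rec X. c.a.X + (b.0 + c.0) has moves =b=> v1, =c=> v1, =c=> v2
  v1 = 0 has moves ∅
  v2 = a.(rec X. c.a.X + (b.0 + c.0)) has moves =a=> v0
Executing ba from P (initial set {u0}):
  step 1 (b): {u1, u2}
  step 2 (a): {u0}
  — P admits the full trace.
Executing ba from Q (initial set {v0}):
  step 1 (b): {v1}
  step 2 (a): ∅  — Q cannot continue

ba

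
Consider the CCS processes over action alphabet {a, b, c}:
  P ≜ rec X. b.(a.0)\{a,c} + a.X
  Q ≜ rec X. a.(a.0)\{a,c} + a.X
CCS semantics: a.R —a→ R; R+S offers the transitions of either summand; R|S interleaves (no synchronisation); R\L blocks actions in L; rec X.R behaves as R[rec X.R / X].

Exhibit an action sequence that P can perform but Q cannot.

b

LTS(P): 2 reachable states
  m0 = rec X. b.(a.0)\{a,c} + a.X has moves --a--▸ m0, --b--▸ m1
  m1 = (a.0)\{a,c} has moves stopped
LTS(Q): 2 reachable states
  n0 = rec X. a.(a.0)\{a,c} + a.X has moves --a--▸ n0, --a--▸ n1
  n1 = (a.0)\{a,c} has moves stopped
Executing b from P (initial set {m0}):
  step 1 (b): {m1}
  — P admits the full trace.
Executing b from Q (initial set {n0}):
  step 1 (b): ∅  — Q cannot continue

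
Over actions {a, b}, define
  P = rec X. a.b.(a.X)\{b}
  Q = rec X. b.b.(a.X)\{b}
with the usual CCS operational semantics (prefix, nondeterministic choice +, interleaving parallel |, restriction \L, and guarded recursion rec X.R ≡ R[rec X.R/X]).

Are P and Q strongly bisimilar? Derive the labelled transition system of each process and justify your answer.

NO

P's transition system — 5 states:
  u0 = rec X. a.b.(a.X)\{b} ⊢ =a=> u1
  u1 = b.(a.(rec X. a.b.(a.X)\{b}))\{b} ⊢ =b=> u2
  u2 = (a.(rec X. a.b.(a.X)\{b}))\{b} ⊢ =a=> u3
  u3 = (rec X. a.b.(a.X)\{b})\{b} ⊢ =a=> u4
  u4 = (b.(a.(rec X. a.b.(a.X)\{b}))\{b})\{b} ⊢ stopped
Q's transition system — 4 states:
  v0 = rec X. b.b.(a.X)\{b} ⊢ =b=> v1
  v1 = b.(a.(rec X. b.b.(a.X)\{b}))\{b} ⊢ =b=> v2
  v2 = (a.(rec X. b.b.(a.X)\{b}))\{b} ⊢ =a=> v3
  v3 = (rec X. b.b.(a.X)\{b})\{b} ⊢ stopped
Bisimilarity quotient blocks:
  B0 = {u0}
  B1 = {u1}
  B2 = {u2}
  B3 = {u3, v2}
  B4 = {u4, v3}
  B5 = {v0}
  B6 = {v1}
u0 ∈ B0, v0 ∈ B5 → different blocks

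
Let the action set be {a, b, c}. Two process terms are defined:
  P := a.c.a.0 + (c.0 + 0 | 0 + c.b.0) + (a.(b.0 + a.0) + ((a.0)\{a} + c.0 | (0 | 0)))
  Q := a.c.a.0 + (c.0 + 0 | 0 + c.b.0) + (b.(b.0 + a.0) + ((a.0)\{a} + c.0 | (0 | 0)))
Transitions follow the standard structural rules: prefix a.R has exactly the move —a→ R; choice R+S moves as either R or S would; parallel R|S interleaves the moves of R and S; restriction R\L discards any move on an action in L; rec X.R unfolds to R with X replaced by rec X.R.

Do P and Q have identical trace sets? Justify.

Reachable graph of P (7 states):
  s0 = a.c.a.0 + (c.0 + 0 | 0 + c.b.0) + (a.(b.0 + a.0) + ((a.0)\{a} + c.0 | (0 | 0))) has moves -a-> s1, -a-> s2, -c-> s3, -c-> s4, -c-> s5
  s1 = b.0 + a.0 has moves -a-> s3, -b-> s3
  s2 = c.a.0 has moves -c-> s6
  s3 = 0 has moves ·
  s4 = 0 | (0 | 0) has moves ·
  s5 = b.0 has moves -b-> s3
  s6 = a.0 has moves -a-> s3
Reachable graph of Q (7 states):
  t0 = a.c.a.0 + (c.0 + 0 | 0 + c.b.0) + (b.(b.0 + a.0) + ((a.0)\{a} + c.0 | (0 | 0))) has moves -a-> t1, -b-> t2, -c-> t3, -c-> t4, -c-> t5
  t1 = c.a.0 has moves -c-> t6
  t2 = b.0 + a.0 has moves -a-> t3, -b-> t3
  t3 = 0 has moves ·
  t4 = 0 | (0 | 0) has moves ·
  t5 = b.0 has moves -b-> t3
  t6 = a.0 has moves -a-> t3
Trace ⟨aa⟩ through P, begin at {s0}:
  [1] a ⇒ {s1, s2}
  [2] a ⇒ {s3}
  P completes σ.
Trace ⟨aa⟩ through Q, begin at {t0}:
  [1] a ⇒ {t1}
  [2] a ⇒ no successor for Q

NO — witness ⟨aa⟩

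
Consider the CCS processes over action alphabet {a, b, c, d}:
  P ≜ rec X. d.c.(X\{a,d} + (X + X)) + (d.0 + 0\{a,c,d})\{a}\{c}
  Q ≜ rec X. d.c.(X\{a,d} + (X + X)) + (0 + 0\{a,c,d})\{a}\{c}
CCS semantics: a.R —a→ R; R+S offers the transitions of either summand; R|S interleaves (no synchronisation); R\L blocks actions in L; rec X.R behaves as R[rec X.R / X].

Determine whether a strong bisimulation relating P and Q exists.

LTS(P): 4 reachable states
  p0 = rec X. d.c.(X\{a,d} + (X + X)) + (d.0 + 0\{a,c,d})\{a}\{c} has moves ··d··> p1, ··d··> p2
  p1 = 0\{a}\{c} has moves deadlocked
  p2 = c.((rec X. d.c.(X\{a,d} + (X + X)) + (d.0 + 0\{a,c,d})\{a}\{c})\{a,d} + ((rec X. d.c.(X\{a,d} + (X + X)) + (d.0 + 0\{a,c,d})\{a}\{c}) + (rec X. d.c.(X\{a,d} + (X + X)) + (d.0 + 0\{a,c,d})\{a}\{c}))) has moves ··c··> p3
  p3 = (rec X. d.c.(X\{a,d} + (X + X)) + (d.0 + 0\{a,c,d})\{a}\{c})\{a,d} + ((rec X. d.c.(X\{a,d} + (X + X)) + (d.0 + 0\{a,c,d})\{a}\{c}) + (rec X. d.c.(X\{a,d} + (X + X)) + (d.0 + 0\{a,c,d})\{a}\{c})) has moves ··d··> p1, ··d··> p2
LTS(Q): 3 reachable states
  q0 = rec X. d.c.(X\{a,d} + (X + X)) + (0 + 0\{a,c,d})\{a}\{c} has moves ··d··> q1
  q1 = c.((rec X. d.c.(X\{a,d} + (X + X)) + (0 + 0\{a,c,d})\{a}\{c})\{a,d} + ((rec X. d.c.(X\{a,d} + (X + X)) + (0 + 0\{a,c,d})\{a}\{c}) + (rec X. d.c.(X\{a,d} + (X + X)) + (0 + 0\{a,c,d})\{a}\{c}))) has moves ··c··> q2
  q2 = (rec X. d.c.(X\{a,d} + (X + X)) + (0 + 0\{a,c,d})\{a}\{c})\{a,d} + ((rec X. d.c.(X\{a,d} + (X + X)) + (0 + 0\{a,c,d})\{a}\{c}) + (rec X. d.c.(X\{a,d} + (X + X)) + (0 + 0\{a,c,d})\{a}\{c})) has moves ··d··> q1
Coarsest stable partition (strong bisimilarity classes):
  B0 = {p0, p3}
  B1 = {p1}
  B2 = {p2}
  B3 = {q0, q2}
  B4 = {q1}
p0 ∈ B0, q0 ∈ B3 → different blocks

P ≁ Q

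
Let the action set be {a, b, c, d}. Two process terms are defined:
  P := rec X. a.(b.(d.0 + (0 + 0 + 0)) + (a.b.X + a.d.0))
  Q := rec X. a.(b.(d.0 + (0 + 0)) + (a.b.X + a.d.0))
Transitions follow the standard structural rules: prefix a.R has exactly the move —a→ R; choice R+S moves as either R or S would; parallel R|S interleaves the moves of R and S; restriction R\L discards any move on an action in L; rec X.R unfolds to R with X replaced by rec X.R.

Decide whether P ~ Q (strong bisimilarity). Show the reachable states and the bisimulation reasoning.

P's transition system — 6 states:
  m0 = rec X. a.(b.(d.0 + (0 + 0 + 0)) + (a.b.X + a.d.0)) :: -a-> m1
  m1 = b.(d.0 + (0 + 0 + 0)) + (a.b.(rec X. a.(b.(d.0 + (0 + 0 + 0)) + (a.b.X + a.d.0))) + a.d.0) :: -a-> m2, -a-> m3, -b-> m4
  m2 = b.(rec X. a.(b.(d.0 + (0 + 0 + 0)) + (a.b.X + a.d.0))) :: -b-> m0
  m3 = d.0 :: -d-> m5
  m4 = d.0 + (0 + 0 + 0) :: -d-> m5
  m5 = 0 :: (no moves)
Q's transition system — 6 states:
  n0 = rec X. a.(b.(d.0 + (0 + 0)) + (a.b.X + a.d.0)) :: -a-> n1
  n1 = b.(d.0 + (0 + 0)) + (a.b.(rec X. a.(b.(d.0 + (0 + 0)) + (a.b.X + a.d.0))) + a.d.0) :: -a-> n2, -a-> n3, -b-> n4
  n2 = b.(rec X. a.(b.(d.0 + (0 + 0)) + (a.b.X + a.d.0))) :: -b-> n0
  n3 = d.0 :: -d-> n5
  n4 = d.0 + (0 + 0) :: -d-> n5
  n5 = 0 :: (no moves)
Coarsest stable partition (strong bisimilarity classes):
  B0 = {m0, n0}
  B1 = {m1, n1}
  B2 = {m3, m4, n3, n4}
  B3 = {m5, n5}
  B4 = {m2, n2}
m0 ∈ B0, n0 ∈ B0 → same block

bisimilar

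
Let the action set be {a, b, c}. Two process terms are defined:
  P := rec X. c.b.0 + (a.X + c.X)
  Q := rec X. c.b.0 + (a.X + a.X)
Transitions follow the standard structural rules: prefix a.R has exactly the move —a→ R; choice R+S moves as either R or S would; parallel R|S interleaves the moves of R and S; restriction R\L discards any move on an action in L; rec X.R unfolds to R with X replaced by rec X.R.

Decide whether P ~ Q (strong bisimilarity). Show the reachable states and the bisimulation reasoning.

LTS(P): 3 reachable states
  s0 = rec X. c.b.0 + (a.X + c.X) ⊢ =a=> s0, =c=> s0, =c=> s1
  s1 = b.0 ⊢ =b=> s2
  s2 = 0 ⊢ ·
LTS(Q): 3 reachable states
  t0 = rec X. c.b.0 + (a.X + a.X) ⊢ =a=> t0, =c=> t1
  t1 = b.0 ⊢ =b=> t2
  t2 = 0 ⊢ ·
Bisimilarity quotient blocks:
  B0 = {s0}
  B1 = {s1, t1}
  B2 = {s2, t2}
  B3 = {t0}
s0 ∈ B0, t0 ∈ B3 → different blocks

not bisimilar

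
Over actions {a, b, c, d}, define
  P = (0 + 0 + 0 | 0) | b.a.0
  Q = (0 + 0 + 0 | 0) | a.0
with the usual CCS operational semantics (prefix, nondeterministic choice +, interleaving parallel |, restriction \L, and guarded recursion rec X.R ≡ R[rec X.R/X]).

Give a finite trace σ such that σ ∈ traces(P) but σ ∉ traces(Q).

b

P's transition system — 3 states:
  p0 = (0 + 0 + 0 | 0) | b.a.0 has moves ··b··> p1
  p1 = (0 + 0 + 0 | 0) | a.0 has moves ··a··> p2
  p2 = (0 + 0 + 0 | 0) | 0 has moves ∅
Q's transition system — 2 states:
  q0 = (0 + 0 + 0 | 0) | a.0 has moves ··a··> q1
  q1 = (0 + 0 + 0 | 0) | 0 has moves ∅
Run σ = ⟨b⟩ on P: start {p0}
  after b @ step 1: {p1}
  — P admits the full trace.
Run σ = ⟨b⟩ on Q: start {q0}
  after b @ step 1: no successor for Q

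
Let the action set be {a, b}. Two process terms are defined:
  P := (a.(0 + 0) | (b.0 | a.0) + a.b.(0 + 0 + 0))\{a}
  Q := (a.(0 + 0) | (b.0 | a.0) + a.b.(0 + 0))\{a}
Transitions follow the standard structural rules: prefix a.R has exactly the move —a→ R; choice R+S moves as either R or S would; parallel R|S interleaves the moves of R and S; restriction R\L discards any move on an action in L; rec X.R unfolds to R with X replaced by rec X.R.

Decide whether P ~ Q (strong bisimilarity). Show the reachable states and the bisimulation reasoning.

YES

Reachable graph of P (2 states):
  m0 = (a.(0 + 0) | (b.0 | a.0) + a.b.(0 + 0 + 0))\{a} has moves -b-> m1
  m1 = (a.(0 + 0) | (0 | a.0))\{a} has moves ∅
Reachable graph of Q (2 states):
  n0 = (a.(0 + 0) | (b.0 | a.0) + a.b.(0 + 0))\{a} has moves -b-> n1
  n1 = (a.(0 + 0) | (0 | a.0))\{a} has moves ∅
Partition-refinement fixed point:
  B0 = {m0, n0}
  B1 = {m1, n1}
m0 ∈ B0, n0 ∈ B0 → same block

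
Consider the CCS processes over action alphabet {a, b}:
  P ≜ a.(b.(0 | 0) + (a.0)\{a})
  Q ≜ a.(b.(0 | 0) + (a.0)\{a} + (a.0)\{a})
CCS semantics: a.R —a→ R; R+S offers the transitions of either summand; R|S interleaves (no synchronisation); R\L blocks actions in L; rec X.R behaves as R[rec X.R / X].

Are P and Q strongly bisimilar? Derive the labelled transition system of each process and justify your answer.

P's transition system — 3 states:
  u0 = a.(b.(0 | 0) + (a.0)\{a}) → ··a··> u1
  u1 = b.(0 | 0) + (a.0)\{a} → ··b··> u2
  u2 = 0 | 0 → deadlocked
Q's transition system — 3 states:
  v0 = a.(b.(0 | 0) + (a.0)\{a} + (a.0)\{a}) → ··a··> v1
  v1 = b.(0 | 0) + (a.0)\{a} + (a.0)\{a} → ··b··> v2
  v2 = 0 | 0 → deadlocked
Bisimilarity quotient blocks:
  B0 = {u0, v0}
  B1 = {u1, v1}
  B2 = {u2, v2}
u0 ∈ B0, v0 ∈ B0 → same block

YES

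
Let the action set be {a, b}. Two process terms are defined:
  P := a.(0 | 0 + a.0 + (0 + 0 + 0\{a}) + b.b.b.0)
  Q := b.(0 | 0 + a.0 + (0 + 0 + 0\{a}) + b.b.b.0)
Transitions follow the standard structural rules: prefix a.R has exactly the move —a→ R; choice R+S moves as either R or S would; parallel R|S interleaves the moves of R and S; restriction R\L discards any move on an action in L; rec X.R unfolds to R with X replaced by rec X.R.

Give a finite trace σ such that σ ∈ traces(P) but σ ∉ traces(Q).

a

LTS(P): 5 reachable states
  m0 = a.(0 | 0 + a.0 + (0 + 0 + 0\{a}) + b.b.b.0) :: ··a··> m1
  m1 = 0 | 0 + a.0 + (0 + 0 + 0\{a}) + b.b.b.0 :: ··a··> m2, ··b··> m3
  m2 = 0 :: deadlocked
  m3 = b.b.0 :: ··b··> m4
  m4 = b.0 :: ··b··> m2
LTS(Q): 5 reachable states
  n0 = b.(0 | 0 + a.0 + (0 + 0 + 0\{a}) + b.b.b.0) :: ··b··> n1
  n1 = 0 | 0 + a.0 + (0 + 0 + 0\{a}) + b.b.b.0 :: ··a··> n2, ··b··> n3
  n2 = 0 :: deadlocked
  n3 = b.b.0 :: ··b··> n4
  n4 = b.0 :: ··b··> n2
Executing a from P (initial set {m0}):
  [1] a ⇒ {m1}
  P completes σ.
Executing a from Q (initial set {n0}):
  [1] a ⇒ ∅ (Q stuck)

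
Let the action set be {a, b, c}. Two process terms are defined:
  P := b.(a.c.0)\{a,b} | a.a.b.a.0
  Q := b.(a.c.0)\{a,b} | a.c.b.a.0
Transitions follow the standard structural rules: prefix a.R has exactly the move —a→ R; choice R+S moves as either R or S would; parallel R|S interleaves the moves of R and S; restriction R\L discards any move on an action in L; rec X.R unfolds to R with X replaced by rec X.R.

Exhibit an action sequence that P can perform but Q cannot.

aa

Reachable graph of P (10 states):
  s0 = b.(a.c.0)\{a,b} | a.a.b.a.0 | =a=> s1, =b=> s2
  s1 = b.(a.c.0)\{a,b} | a.b.a.0 | =a=> s3, =b=> s4
  s2 = (a.c.0)\{a,b} | a.a.b.a.0 | =a=> s4
  s3 = b.(a.c.0)\{a,b} | b.a.0 | =b=> s5, =b=> s6
  s4 = (a.c.0)\{a,b} | a.b.a.0 | =a=> s5
  s5 = (a.c.0)\{a,b} | b.a.0 | =b=> s7
  s6 = b.(a.c.0)\{a,b} | a.0 | =a=> s8, =b=> s7
  s7 = (a.c.0)\{a,b} | a.0 | =a=> s9
  s8 = b.(a.c.0)\{a,b} | 0 | =b=> s9
  s9 = (a.c.0)\{a,b} | 0 | ∅
Reachable graph of Q (10 states):
  t0 = b.(a.c.0)\{a,b} | a.c.b.a.0 | =a=> t1, =b=> t2
  t1 = b.(a.c.0)\{a,b} | c.b.a.0 | =b=> t3, =c=> t4
  t2 = (a.c.0)\{a,b} | a.c.b.a.0 | =a=> t3
  t3 = (a.c.0)\{a,b} | c.b.a.0 | =c=> t5
  t4 = b.(a.c.0)\{a,b} | b.a.0 | =b=> t5, =b=> t6
  t5 = (a.c.0)\{a,b} | b.a.0 | =b=> t7
  t6 = b.(a.c.0)\{a,b} | a.0 | =a=> t8, =b=> t7
  t7 = (a.c.0)\{a,b} | a.0 | =a=> t9
  t8 = b.(a.c.0)\{a,b} | 0 | =b=> t9
  t9 = (a.c.0)\{a,b} | 0 | ∅
Executing aa from P (initial set {s0}):
  after a @ step 1: {s1}
  after a @ step 2: {s3}
  — P admits the full trace.
Executing aa from Q (initial set {t0}):
  after a @ step 1: {t1}
  after a @ step 2: ∅  — Q cannot continue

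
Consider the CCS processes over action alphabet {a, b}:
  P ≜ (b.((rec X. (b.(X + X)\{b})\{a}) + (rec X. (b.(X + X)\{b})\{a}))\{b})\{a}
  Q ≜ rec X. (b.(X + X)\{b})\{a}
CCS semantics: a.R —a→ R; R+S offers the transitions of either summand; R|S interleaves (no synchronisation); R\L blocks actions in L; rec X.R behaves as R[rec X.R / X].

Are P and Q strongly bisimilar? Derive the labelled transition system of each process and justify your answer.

P's transition system — 2 states:
  u0 = (b.((rec X. (b.(X + X)\{b})\{a}) + (rec X. (b.(X + X)\{b})\{a}))\{b})\{a} → ··b··> u1
  u1 = ((rec X. (b.(X + X)\{b})\{a}) + (rec X. (b.(X + X)\{b})\{a}))\{b}\{a} → ∅
Q's transition system — 2 states:
  v0 = rec X. (b.(X + X)\{b})\{a} → ··b··> v1
  v1 = ((rec X. (b.(X + X)\{b})\{a}) + (rec X. (b.(X + X)\{b})\{a}))\{b}\{a} → ∅
Bisimilarity quotient blocks:
  B0 = {u0, v0}
  B1 = {u1, v1}
u0 ∈ B0, v0 ∈ B0 → same block

bisimilar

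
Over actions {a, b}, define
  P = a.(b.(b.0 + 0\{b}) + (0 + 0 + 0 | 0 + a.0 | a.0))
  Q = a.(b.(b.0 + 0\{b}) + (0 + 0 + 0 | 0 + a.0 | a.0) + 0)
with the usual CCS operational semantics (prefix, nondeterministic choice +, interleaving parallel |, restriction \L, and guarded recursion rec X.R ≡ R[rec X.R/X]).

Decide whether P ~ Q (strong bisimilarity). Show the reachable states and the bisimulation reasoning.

YES

LTS(P): 7 reachable states
  s0 = a.(b.(b.0 + 0\{b}) + (0 + 0 + 0 | 0 + a.0 | a.0)) has moves --a--▸ s1
  s1 = b.(b.0 + 0\{b}) + (0 + 0 + 0 | 0 + a.0 | a.0) has moves --a--▸ s2, --a--▸ s3, --b--▸ s4
  s2 = 0 | a.0 has moves --a--▸ s5
  s3 = a.0 | 0 has moves --a--▸ s5
  s4 = b.0 + 0\{b} has moves --b--▸ s6
  s5 = 0 | 0 has moves stopped
  s6 = 0 has moves stopped
LTS(Q): 7 reachable states
  t0 = a.(b.(b.0 + 0\{b}) + (0 + 0 + 0 | 0 + a.0 | a.0) + 0) has moves --a--▸ t1
  t1 = b.(b.0 + 0\{b}) + (0 + 0 + 0 | 0 + a.0 | a.0) + 0 has moves --a--▸ t2, --a--▸ t3, --b--▸ t4
  t2 = 0 | a.0 has moves --a--▸ t5
  t3 = a.0 | 0 has moves --a--▸ t5
  t4 = b.0 + 0\{b} has moves --b--▸ t6
  t5 = 0 | 0 has moves stopped
  t6 = 0 has moves stopped
Partition-refinement fixed point:
  B0 = {s0, t0}
  B1 = {s1, t1}
  B2 = {s4, t4}
  B3 = {s5, s6, t5, t6}
  B4 = {s2, s3, t2, t3}
s0 ∈ B0, t0 ∈ B0 → same block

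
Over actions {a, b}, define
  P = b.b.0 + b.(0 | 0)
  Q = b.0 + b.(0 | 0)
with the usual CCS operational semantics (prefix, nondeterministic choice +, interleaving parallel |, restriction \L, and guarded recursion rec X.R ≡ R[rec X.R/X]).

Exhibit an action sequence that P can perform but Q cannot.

bb

P's transition system — 4 states:
  m0 = b.b.0 + b.(0 | 0) | ··b··> m1, ··b··> m2
  m1 = 0 | 0 | (no moves)
  m2 = b.0 | ··b··> m3
  m3 = 0 | (no moves)
Q's transition system — 3 states:
  n0 = b.0 + b.(0 | 0) | ··b··> n1, ··b··> n2
  n1 = 0 | (no moves)
  n2 = 0 | 0 | (no moves)
Trace ⟨bb⟩ through P, begin at {m0}:
  step 1 (b): {m1, m2}
  step 2 (b): {m3}
  ✓ P
Trace ⟨bb⟩ through Q, begin at {n0}:
  step 1 (b): {n1, n2}
  step 2 (b): ∅  — Q cannot continue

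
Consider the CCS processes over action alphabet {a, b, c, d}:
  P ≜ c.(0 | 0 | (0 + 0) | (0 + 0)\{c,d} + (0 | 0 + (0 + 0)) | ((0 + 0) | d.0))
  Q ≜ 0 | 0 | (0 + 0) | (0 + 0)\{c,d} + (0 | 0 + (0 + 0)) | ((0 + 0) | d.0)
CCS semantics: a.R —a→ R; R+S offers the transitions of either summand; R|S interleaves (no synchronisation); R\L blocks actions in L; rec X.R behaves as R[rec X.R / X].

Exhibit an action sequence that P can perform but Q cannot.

LTS(P): 3 reachable states
  s0 = c.(0 | 0 | (0 + 0) | (0 + 0)\{c,d} + (0 | 0 + (0 + 0)) | ((0 + 0) | d.0)) :: --c--▸ s1
  s1 = 0 | 0 | (0 + 0) | (0 + 0)\{c,d} + (0 | 0 + (0 + 0)) | ((0 + 0) | d.0) :: --d--▸ s2
  s2 = (0 | 0 + (0 + 0)) | ((0 + 0) | 0) :: ∅
LTS(Q): 2 reachable states
  t0 = 0 | 0 | (0 + 0) | (0 + 0)\{c,d} + (0 | 0 + (0 + 0)) | ((0 + 0) | d.0) :: --d--▸ t1
  t1 = (0 | 0 + (0 + 0)) | ((0 + 0) | 0) :: ∅
Trace ⟨c⟩ through P, begin at {s0}:
  step 1 (c): {s1}
  — P admits the full trace.
Trace ⟨c⟩ through Q, begin at {t0}:
  step 1 (c): ∅  — Q cannot continue

c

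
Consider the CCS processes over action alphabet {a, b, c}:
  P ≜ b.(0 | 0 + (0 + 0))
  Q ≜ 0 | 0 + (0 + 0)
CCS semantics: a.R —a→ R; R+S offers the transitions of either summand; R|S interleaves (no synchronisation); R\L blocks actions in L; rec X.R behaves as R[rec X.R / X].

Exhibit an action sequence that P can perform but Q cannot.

P's transition system — 2 states:
  m0 = b.(0 | 0 + (0 + 0)) → -b-> m1
  m1 = 0 | 0 + (0 + 0) → (no moves)
Q's transition system — 1 states:
  n0 = 0 | 0 + (0 + 0) → (no moves)
Executing b from P (initial set {m0}):
  step 1 (b): {m1}
  ✓ P
Executing b from Q (initial set {n0}):
  step 1 (b): ∅ (Q stuck)

b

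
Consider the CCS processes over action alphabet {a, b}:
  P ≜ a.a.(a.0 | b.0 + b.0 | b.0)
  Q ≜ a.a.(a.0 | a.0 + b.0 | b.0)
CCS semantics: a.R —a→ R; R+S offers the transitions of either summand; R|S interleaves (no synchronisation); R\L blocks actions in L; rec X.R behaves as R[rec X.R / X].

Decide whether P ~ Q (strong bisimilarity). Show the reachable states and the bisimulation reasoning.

NO

LTS(P): 7 reachable states
  s0 = a.a.(a.0 | b.0 + b.0 | b.0) :: —a→ s1
  s1 = a.(a.0 | b.0 + b.0 | b.0) :: —a→ s2
  s2 = a.0 | b.0 + b.0 | b.0 :: —a→ s3, —b→ s3, —b→ s4, —b→ s5
  s3 = 0 | b.0 :: —b→ s6
  s4 = a.0 | 0 :: —a→ s6
  s5 = b.0 | 0 :: —b→ s6
  s6 = 0 | 0 :: deadlocked
LTS(Q): 8 reachable states
  t0 = a.a.(a.0 | a.0 + b.0 | b.0) :: —a→ t1
  t1 = a.(a.0 | a.0 + b.0 | b.0) :: —a→ t2
  t2 = a.0 | a.0 + b.0 | b.0 :: —a→ t3, —a→ t4, —b→ t5, —b→ t6
  t3 = 0 | a.0 :: —a→ t7
  t4 = a.0 | 0 :: —a→ t7
  t5 = 0 | b.0 :: —b→ t7
  t6 = b.0 | 0 :: —b→ t7
  t7 = 0 | 0 :: deadlocked
Bisimilarity quotient blocks:
  B0 = {s0}
  B1 = {s1}
  B2 = {s2}
  B3 = {s3, s5, t5, t6}
  B4 = {s6, t7}
  B5 = {s4, t3, t4}
  B6 = {t0}
  B7 = {t1}
  B8 = {t2}
s0 ∈ B0, t0 ∈ B6 → different blocks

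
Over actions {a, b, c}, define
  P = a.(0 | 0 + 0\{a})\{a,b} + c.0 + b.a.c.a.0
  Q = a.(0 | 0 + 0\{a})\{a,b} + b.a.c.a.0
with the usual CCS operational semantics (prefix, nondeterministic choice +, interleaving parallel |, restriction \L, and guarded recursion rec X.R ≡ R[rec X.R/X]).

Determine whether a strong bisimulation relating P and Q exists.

P ≁ Q

Reachable graph of P (6 states):
  s0 = a.(0 | 0 + 0\{a})\{a,b} + c.0 + b.a.c.a.0 → ··a··> s1, ··b··> s2, ··c··> s3
  s1 = (0 | 0 + 0\{a})\{a,b} → (no moves)
  s2 = a.c.a.0 → ··a··> s4
  s3 = 0 → (no moves)
  s4 = c.a.0 → ··c··> s5
  s5 = a.0 → ··a··> s3
Reachable graph of Q (6 states):
  t0 = a.(0 | 0 + 0\{a})\{a,b} + b.a.c.a.0 → ··a··> t1, ··b··> t2
  t1 = (0 | 0 + 0\{a})\{a,b} → (no moves)
  t2 = a.c.a.0 → ··a··> t3
  t3 = c.a.0 → ··c··> t4
  t4 = a.0 → ··a··> t5
  t5 = 0 → (no moves)
Coarsest stable partition (strong bisimilarity classes):
  B0 = {s0}
  B1 = {s1, s3, t1, t5}
  B2 = {s2, t2}
  B3 = {s4, t3}
  B4 = {s5, t4}
  B5 = {t0}
s0 ∈ B0, t0 ∈ B5 → different blocks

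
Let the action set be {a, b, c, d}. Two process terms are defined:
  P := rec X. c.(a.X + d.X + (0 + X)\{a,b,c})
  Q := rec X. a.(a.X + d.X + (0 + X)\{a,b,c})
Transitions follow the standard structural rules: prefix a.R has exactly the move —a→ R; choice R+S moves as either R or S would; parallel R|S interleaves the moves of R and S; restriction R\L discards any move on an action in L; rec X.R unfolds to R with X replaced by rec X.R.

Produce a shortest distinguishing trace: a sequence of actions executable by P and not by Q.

Reachable graph of P (2 states):
  m0 = rec X. c.(a.X + d.X + (0 + X)\{a,b,c}) → ··c··> m1
  m1 = a.(rec X. c.(a.X + d.X + (0 + X)\{a,b,c})) + d.(rec X. c.(a.X + d.X + (0 + X)\{a,b,c})) + (0 + (rec X. c.(a.X + d.X + (0 + X)\{a,b,c})))\{a,b,c} → ··a··> m0, ··d··> m0
Reachable graph of Q (2 states):
  n0 = rec X. a.(a.X + d.X + (0 + X)\{a,b,c}) → ··a··> n1
  n1 = a.(rec X. a.(a.X + d.X + (0 + X)\{a,b,c})) + d.(rec X. a.(a.X + d.X + (0 + X)\{a,b,c})) + (0 + (rec X. a.(a.X + d.X + (0 + X)\{a,b,c})))\{a,b,c} → ··a··> n0, ··d··> n0
Trace ⟨c⟩ through P, begin at {m0}:
  after c @ step 1: {m1}
  ✓ P
Trace ⟨c⟩ through Q, begin at {n0}:
  after c @ step 1: no successor for Q

c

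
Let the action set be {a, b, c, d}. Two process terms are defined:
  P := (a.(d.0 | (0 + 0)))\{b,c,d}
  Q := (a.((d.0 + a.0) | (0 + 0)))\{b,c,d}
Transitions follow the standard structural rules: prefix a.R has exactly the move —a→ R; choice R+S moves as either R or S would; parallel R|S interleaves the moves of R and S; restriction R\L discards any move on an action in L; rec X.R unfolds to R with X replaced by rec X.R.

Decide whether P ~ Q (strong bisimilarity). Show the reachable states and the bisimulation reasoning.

NO

LTS(P): 2 reachable states
  u0 = (a.(d.0 | (0 + 0)))\{b,c,d} has moves —a→ u1
  u1 = (d.0 | (0 + 0))\{b,c,d} has moves ∅
LTS(Q): 3 reachable states
  v0 = (a.((d.0 + a.0) | (0 + 0)))\{b,c,d} has moves —a→ v1
  v1 = ((d.0 + a.0) | (0 + 0))\{b,c,d} has moves —a→ v2
  v2 = (0 | (0 + 0))\{b,c,d} has moves ∅
Coarsest stable partition (strong bisimilarity classes):
  B0 = {u0, v1}
  B1 = {u1, v2}
  B2 = {v0}
u0 ∈ B0, v0 ∈ B2 → different blocks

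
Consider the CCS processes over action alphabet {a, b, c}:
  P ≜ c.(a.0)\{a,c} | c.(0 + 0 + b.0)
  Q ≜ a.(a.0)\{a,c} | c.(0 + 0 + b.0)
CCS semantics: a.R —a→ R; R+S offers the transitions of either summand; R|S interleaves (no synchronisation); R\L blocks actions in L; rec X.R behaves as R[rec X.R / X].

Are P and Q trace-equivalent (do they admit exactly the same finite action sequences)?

Reachable graph of P (6 states):
  u0 = c.(a.0)\{a,c} | c.(0 + 0 + b.0) ⊢ —c→ u1, —c→ u2
  u1 = (a.0)\{a,c} | c.(0 + 0 + b.0) ⊢ —c→ u3
  u2 = c.(a.0)\{a,c} | (0 + 0 + b.0) ⊢ —b→ u4, —c→ u3
  u3 = (a.0)\{a,c} | (0 + 0 + b.0) ⊢ —b→ u5
  u4 = c.(a.0)\{a,c} | 0 ⊢ —c→ u5
  u5 = (a.0)\{a,c} | 0 ⊢ stopped
Reachable graph of Q (6 states):
  v0 = a.(a.0)\{a,c} | c.(0 + 0 + b.0) ⊢ —a→ v1, —c→ v2
  v1 = (a.0)\{a,c} | c.(0 + 0 + b.0) ⊢ —c→ v3
  v2 = a.(a.0)\{a,c} | (0 + 0 + b.0) ⊢ —a→ v3, —b→ v4
  v3 = (a.0)\{a,c} | (0 + 0 + b.0) ⊢ —b→ v5
  v4 = a.(a.0)\{a,c} | 0 ⊢ —a→ v5
  v5 = (a.0)\{a,c} | 0 ⊢ stopped
Trace ⟨cc⟩ through P, begin at {u0}:
  after c @ step 1: {u1, u2}
  after c @ step 2: {u3}
  ✓ P
Trace ⟨cc⟩ through Q, begin at {v0}:
  after c @ step 1: {v2}
  after c @ step 2: ∅  — Q cannot continue

traces(P) ≠ traces(Q) — witness ⟨cc⟩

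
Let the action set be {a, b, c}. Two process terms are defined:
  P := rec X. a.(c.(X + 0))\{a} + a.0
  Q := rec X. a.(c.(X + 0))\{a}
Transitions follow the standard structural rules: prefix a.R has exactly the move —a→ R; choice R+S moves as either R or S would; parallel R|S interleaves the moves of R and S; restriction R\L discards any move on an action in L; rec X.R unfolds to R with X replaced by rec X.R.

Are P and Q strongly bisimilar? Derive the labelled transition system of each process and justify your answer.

Reachable graph of P (4 states):
  u0 = rec X. a.(c.(X + 0))\{a} + a.0 → ··a··> u1, ··a··> u2
  u1 = (c.((rec X. a.(c.(X + 0))\{a} + a.0) + 0))\{a} → ··c··> u3
  u2 = 0 → ·
  u3 = ((rec X. a.(c.(X + 0))\{a} + a.0) + 0)\{a} → ·
Reachable graph of Q (3 states):
  v0 = rec X. a.(c.(X + 0))\{a} → ··a··> v1
  v1 = (c.((rec X. a.(c.(X + 0))\{a}) + 0))\{a} → ··c··> v2
  v2 = ((rec X. a.(c.(X + 0))\{a}) + 0)\{a} → ·
Coarsest stable partition (strong bisimilarity classes):
  B0 = {u0}
  B1 = {u2, u3, v2}
  B2 = {u1, v1}
  B3 = {v0}
u0 ∈ B0, v0 ∈ B3 → different blocks

not bisimilar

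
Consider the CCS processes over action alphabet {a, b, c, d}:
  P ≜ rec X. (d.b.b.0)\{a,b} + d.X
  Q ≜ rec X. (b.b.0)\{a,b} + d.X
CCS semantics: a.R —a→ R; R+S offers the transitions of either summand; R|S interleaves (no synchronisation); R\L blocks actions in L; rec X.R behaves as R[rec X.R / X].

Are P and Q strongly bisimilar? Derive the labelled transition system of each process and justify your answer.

LTS(P): 2 reachable states
  p0 = rec X. (d.b.b.0)\{a,b} + d.X | ··d··> p0, ··d··> p1
  p1 = (b.b.0)\{a,b} | ·
LTS(Q): 1 reachable states
  q0 = rec X. (b.b.0)\{a,b} + d.X | ··d··> q0
Partition-refinement fixed point:
  B0 = {p0}
  B1 = {p1}
  B2 = {q0}
p0 ∈ B0, q0 ∈ B2 → different blocks

not bisimilar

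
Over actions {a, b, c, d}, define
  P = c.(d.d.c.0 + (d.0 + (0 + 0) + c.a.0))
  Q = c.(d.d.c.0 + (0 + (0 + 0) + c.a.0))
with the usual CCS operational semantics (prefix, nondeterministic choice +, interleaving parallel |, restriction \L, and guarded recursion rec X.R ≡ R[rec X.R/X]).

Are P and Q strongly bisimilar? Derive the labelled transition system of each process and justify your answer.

NO

P's transition system — 6 states:
  u0 = c.(d.d.c.0 + (d.0 + (0 + 0) + c.a.0)) → --c--▸ u1
  u1 = d.d.c.0 + (d.0 + (0 + 0) + c.a.0) → --c--▸ u2, --d--▸ u3, --d--▸ u4
  u2 = a.0 → --a--▸ u3
  u3 = 0 → deadlocked
  u4 = d.c.0 → --d--▸ u5
  u5 = c.0 → --c--▸ u3
Q's transition system — 6 states:
  v0 = c.(d.d.c.0 + (0 + (0 + 0) + c.a.0)) → --c--▸ v1
  v1 = d.d.c.0 + (0 + (0 + 0) + c.a.0) → --c--▸ v2, --d--▸ v3
  v2 = a.0 → --a--▸ v4
  v3 = d.c.0 → --d--▸ v5
  v4 = 0 → deadlocked
  v5 = c.0 → --c--▸ v4
Coarsest stable partition (strong bisimilarity classes):
  B0 = {u0}
  B1 = {u1}
  B2 = {u4, v3}
  B3 = {u5, v5}
  B4 = {u3, v4}
  B5 = {u2, v2}
  B6 = {v0}
  B7 = {v1}
u0 ∈ B0, v0 ∈ B6 → different blocks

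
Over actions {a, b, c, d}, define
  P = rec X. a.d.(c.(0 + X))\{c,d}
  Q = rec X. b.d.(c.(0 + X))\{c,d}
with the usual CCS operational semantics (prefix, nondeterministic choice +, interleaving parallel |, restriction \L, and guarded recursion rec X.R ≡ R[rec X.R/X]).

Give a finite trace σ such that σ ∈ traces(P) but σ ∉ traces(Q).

a

P's transition system — 3 states:
  s0 = rec X. a.d.(c.(0 + X))\{c,d} ⊢ =a=> s1
  s1 = d.(c.(0 + (rec X. a.d.(c.(0 + X))\{c,d})))\{c,d} ⊢ =d=> s2
  s2 = (c.(0 + (rec X. a.d.(c.(0 + X))\{c,d})))\{c,d} ⊢ ·
Q's transition system — 3 states:
  t0 = rec X. b.d.(c.(0 + X))\{c,d} ⊢ =b=> t1
  t1 = d.(c.(0 + (rec X. b.d.(c.(0 + X))\{c,d})))\{c,d} ⊢ =d=> t2
  t2 = (c.(0 + (rec X. b.d.(c.(0 + X))\{c,d})))\{c,d} ⊢ ·
Run σ = ⟨a⟩ on P: start {s0}
  after a @ step 1: {s1}
  — P admits the full trace.
Run σ = ⟨a⟩ on Q: start {t0}
  after a @ step 1: ∅  — Q cannot continue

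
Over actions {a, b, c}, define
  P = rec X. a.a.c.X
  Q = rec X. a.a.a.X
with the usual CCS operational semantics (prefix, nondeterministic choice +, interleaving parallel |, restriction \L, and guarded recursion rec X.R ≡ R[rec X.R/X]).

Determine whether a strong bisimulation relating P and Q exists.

P's transition system — 3 states:
  u0 = rec X. a.a.c.X ⊢ ··a··> u1
  u1 = a.c.(rec X. a.a.c.X) ⊢ ··a··> u2
  u2 = c.(rec X. a.a.c.X) ⊢ ··c··> u0
Q's transition system — 3 states:
  v0 = rec X. a.a.a.X ⊢ ··a··> v1
  v1 = a.a.(rec X. a.a.a.X) ⊢ ··a··> v2
  v2 = a.(rec X. a.a.a.X) ⊢ ··a··> v0
Partition-refinement fixed point:
  B0 = {u0}
  B1 = {u1}
  B2 = {u2}
  B3 = {v0, v1, v2}
u0 ∈ B0, v0 ∈ B3 → different blocks

NO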